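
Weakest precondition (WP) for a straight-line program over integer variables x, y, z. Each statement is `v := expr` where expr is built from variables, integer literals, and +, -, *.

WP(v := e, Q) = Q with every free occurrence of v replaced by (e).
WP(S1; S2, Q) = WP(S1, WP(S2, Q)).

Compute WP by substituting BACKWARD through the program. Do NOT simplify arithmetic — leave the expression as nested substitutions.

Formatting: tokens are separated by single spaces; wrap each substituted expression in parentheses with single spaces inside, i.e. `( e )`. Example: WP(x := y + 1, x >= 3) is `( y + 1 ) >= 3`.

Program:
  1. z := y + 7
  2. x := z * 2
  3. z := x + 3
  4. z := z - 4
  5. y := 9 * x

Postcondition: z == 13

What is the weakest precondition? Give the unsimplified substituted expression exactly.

post: z == 13
stmt 5: y := 9 * x  -- replace 0 occurrence(s) of y with (9 * x)
  => z == 13
stmt 4: z := z - 4  -- replace 1 occurrence(s) of z with (z - 4)
  => ( z - 4 ) == 13
stmt 3: z := x + 3  -- replace 1 occurrence(s) of z with (x + 3)
  => ( ( x + 3 ) - 4 ) == 13
stmt 2: x := z * 2  -- replace 1 occurrence(s) of x with (z * 2)
  => ( ( ( z * 2 ) + 3 ) - 4 ) == 13
stmt 1: z := y + 7  -- replace 1 occurrence(s) of z with (y + 7)
  => ( ( ( ( y + 7 ) * 2 ) + 3 ) - 4 ) == 13

Answer: ( ( ( ( y + 7 ) * 2 ) + 3 ) - 4 ) == 13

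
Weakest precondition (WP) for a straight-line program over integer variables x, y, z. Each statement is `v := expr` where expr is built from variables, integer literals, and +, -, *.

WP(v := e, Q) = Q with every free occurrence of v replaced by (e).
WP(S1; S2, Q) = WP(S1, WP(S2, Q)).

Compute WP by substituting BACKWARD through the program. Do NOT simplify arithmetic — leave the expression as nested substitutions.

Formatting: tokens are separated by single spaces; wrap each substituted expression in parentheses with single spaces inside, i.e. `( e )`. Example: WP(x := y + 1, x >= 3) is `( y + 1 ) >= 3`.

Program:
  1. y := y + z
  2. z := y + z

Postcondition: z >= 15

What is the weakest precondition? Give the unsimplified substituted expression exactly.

post: z >= 15
stmt 2: z := y + z  -- replace 1 occurrence(s) of z with (y + z)
  => ( y + z ) >= 15
stmt 1: y := y + z  -- replace 1 occurrence(s) of y with (y + z)
  => ( ( y + z ) + z ) >= 15

Answer: ( ( y + z ) + z ) >= 15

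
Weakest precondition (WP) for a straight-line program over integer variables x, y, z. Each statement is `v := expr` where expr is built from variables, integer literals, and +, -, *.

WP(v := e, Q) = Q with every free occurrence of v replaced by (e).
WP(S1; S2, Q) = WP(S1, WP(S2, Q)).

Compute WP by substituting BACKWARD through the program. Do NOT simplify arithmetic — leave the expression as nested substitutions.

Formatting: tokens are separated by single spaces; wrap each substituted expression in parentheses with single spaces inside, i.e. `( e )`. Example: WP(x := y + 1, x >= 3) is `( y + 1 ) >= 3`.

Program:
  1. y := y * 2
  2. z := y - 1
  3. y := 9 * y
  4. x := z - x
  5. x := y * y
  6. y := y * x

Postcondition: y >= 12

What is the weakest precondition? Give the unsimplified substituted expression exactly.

Answer: ( ( 9 * ( y * 2 ) ) * ( ( 9 * ( y * 2 ) ) * ( 9 * ( y * 2 ) ) ) ) >= 12

Derivation:
post: y >= 12
stmt 6: y := y * x  -- replace 1 occurrence(s) of y with (y * x)
  => ( y * x ) >= 12
stmt 5: x := y * y  -- replace 1 occurrence(s) of x with (y * y)
  => ( y * ( y * y ) ) >= 12
stmt 4: x := z - x  -- replace 0 occurrence(s) of x with (z - x)
  => ( y * ( y * y ) ) >= 12
stmt 3: y := 9 * y  -- replace 3 occurrence(s) of y with (9 * y)
  => ( ( 9 * y ) * ( ( 9 * y ) * ( 9 * y ) ) ) >= 12
stmt 2: z := y - 1  -- replace 0 occurrence(s) of z with (y - 1)
  => ( ( 9 * y ) * ( ( 9 * y ) * ( 9 * y ) ) ) >= 12
stmt 1: y := y * 2  -- replace 3 occurrence(s) of y with (y * 2)
  => ( ( 9 * ( y * 2 ) ) * ( ( 9 * ( y * 2 ) ) * ( 9 * ( y * 2 ) ) ) ) >= 12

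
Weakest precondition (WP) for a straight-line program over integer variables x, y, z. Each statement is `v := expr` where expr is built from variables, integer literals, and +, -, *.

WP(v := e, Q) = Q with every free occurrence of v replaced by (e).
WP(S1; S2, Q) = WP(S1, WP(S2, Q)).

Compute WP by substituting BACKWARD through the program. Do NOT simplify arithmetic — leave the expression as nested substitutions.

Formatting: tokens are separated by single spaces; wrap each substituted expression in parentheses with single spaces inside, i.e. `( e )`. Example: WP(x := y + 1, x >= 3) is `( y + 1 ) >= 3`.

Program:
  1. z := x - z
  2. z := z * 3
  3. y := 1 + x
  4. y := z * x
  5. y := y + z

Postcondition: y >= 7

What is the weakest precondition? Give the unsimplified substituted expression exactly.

post: y >= 7
stmt 5: y := y + z  -- replace 1 occurrence(s) of y with (y + z)
  => ( y + z ) >= 7
stmt 4: y := z * x  -- replace 1 occurrence(s) of y with (z * x)
  => ( ( z * x ) + z ) >= 7
stmt 3: y := 1 + x  -- replace 0 occurrence(s) of y with (1 + x)
  => ( ( z * x ) + z ) >= 7
stmt 2: z := z * 3  -- replace 2 occurrence(s) of z with (z * 3)
  => ( ( ( z * 3 ) * x ) + ( z * 3 ) ) >= 7
stmt 1: z := x - z  -- replace 2 occurrence(s) of z with (x - z)
  => ( ( ( ( x - z ) * 3 ) * x ) + ( ( x - z ) * 3 ) ) >= 7

Answer: ( ( ( ( x - z ) * 3 ) * x ) + ( ( x - z ) * 3 ) ) >= 7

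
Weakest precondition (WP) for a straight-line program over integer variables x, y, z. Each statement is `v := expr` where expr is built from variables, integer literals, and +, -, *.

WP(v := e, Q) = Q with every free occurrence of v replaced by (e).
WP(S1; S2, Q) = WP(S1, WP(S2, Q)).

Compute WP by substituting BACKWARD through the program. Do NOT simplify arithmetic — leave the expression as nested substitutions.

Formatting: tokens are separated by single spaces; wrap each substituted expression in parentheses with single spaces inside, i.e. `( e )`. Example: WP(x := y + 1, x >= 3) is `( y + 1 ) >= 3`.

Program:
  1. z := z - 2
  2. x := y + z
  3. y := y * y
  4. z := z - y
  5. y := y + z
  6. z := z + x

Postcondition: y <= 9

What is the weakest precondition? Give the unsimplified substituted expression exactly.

post: y <= 9
stmt 6: z := z + x  -- replace 0 occurrence(s) of z with (z + x)
  => y <= 9
stmt 5: y := y + z  -- replace 1 occurrence(s) of y with (y + z)
  => ( y + z ) <= 9
stmt 4: z := z - y  -- replace 1 occurrence(s) of z with (z - y)
  => ( y + ( z - y ) ) <= 9
stmt 3: y := y * y  -- replace 2 occurrence(s) of y with (y * y)
  => ( ( y * y ) + ( z - ( y * y ) ) ) <= 9
stmt 2: x := y + z  -- replace 0 occurrence(s) of x with (y + z)
  => ( ( y * y ) + ( z - ( y * y ) ) ) <= 9
stmt 1: z := z - 2  -- replace 1 occurrence(s) of z with (z - 2)
  => ( ( y * y ) + ( ( z - 2 ) - ( y * y ) ) ) <= 9

Answer: ( ( y * y ) + ( ( z - 2 ) - ( y * y ) ) ) <= 9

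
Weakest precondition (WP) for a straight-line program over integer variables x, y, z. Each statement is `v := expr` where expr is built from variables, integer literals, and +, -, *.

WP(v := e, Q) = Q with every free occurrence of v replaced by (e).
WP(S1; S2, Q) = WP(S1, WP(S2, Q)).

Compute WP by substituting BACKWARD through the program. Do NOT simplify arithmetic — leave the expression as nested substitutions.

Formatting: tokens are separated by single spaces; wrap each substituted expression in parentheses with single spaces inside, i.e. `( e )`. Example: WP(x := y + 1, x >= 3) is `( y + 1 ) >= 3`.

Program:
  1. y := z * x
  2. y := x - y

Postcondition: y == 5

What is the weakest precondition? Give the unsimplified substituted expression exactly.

post: y == 5
stmt 2: y := x - y  -- replace 1 occurrence(s) of y with (x - y)
  => ( x - y ) == 5
stmt 1: y := z * x  -- replace 1 occurrence(s) of y with (z * x)
  => ( x - ( z * x ) ) == 5

Answer: ( x - ( z * x ) ) == 5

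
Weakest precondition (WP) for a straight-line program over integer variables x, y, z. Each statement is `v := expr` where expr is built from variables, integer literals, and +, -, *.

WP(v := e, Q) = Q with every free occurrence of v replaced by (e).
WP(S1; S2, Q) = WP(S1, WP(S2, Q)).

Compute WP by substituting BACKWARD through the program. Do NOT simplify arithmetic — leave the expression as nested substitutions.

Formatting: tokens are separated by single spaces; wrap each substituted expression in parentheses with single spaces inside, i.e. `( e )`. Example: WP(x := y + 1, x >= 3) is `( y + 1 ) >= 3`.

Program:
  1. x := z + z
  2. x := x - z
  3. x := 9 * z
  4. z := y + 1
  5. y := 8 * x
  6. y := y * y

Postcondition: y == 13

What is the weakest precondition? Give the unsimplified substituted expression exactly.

Answer: ( ( 8 * ( 9 * z ) ) * ( 8 * ( 9 * z ) ) ) == 13

Derivation:
post: y == 13
stmt 6: y := y * y  -- replace 1 occurrence(s) of y with (y * y)
  => ( y * y ) == 13
stmt 5: y := 8 * x  -- replace 2 occurrence(s) of y with (8 * x)
  => ( ( 8 * x ) * ( 8 * x ) ) == 13
stmt 4: z := y + 1  -- replace 0 occurrence(s) of z with (y + 1)
  => ( ( 8 * x ) * ( 8 * x ) ) == 13
stmt 3: x := 9 * z  -- replace 2 occurrence(s) of x with (9 * z)
  => ( ( 8 * ( 9 * z ) ) * ( 8 * ( 9 * z ) ) ) == 13
stmt 2: x := x - z  -- replace 0 occurrence(s) of x with (x - z)
  => ( ( 8 * ( 9 * z ) ) * ( 8 * ( 9 * z ) ) ) == 13
stmt 1: x := z + z  -- replace 0 occurrence(s) of x with (z + z)
  => ( ( 8 * ( 9 * z ) ) * ( 8 * ( 9 * z ) ) ) == 13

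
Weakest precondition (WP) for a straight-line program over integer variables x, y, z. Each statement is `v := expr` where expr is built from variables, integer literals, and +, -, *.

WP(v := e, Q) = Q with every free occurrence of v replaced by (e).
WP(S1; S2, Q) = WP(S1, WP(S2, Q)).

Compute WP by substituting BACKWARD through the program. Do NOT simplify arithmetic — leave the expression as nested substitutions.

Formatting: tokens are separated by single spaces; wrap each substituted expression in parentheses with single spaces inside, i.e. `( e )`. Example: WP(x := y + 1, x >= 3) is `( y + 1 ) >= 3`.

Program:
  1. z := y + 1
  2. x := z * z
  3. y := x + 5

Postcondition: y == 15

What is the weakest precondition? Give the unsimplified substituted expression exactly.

post: y == 15
stmt 3: y := x + 5  -- replace 1 occurrence(s) of y with (x + 5)
  => ( x + 5 ) == 15
stmt 2: x := z * z  -- replace 1 occurrence(s) of x with (z * z)
  => ( ( z * z ) + 5 ) == 15
stmt 1: z := y + 1  -- replace 2 occurrence(s) of z with (y + 1)
  => ( ( ( y + 1 ) * ( y + 1 ) ) + 5 ) == 15

Answer: ( ( ( y + 1 ) * ( y + 1 ) ) + 5 ) == 15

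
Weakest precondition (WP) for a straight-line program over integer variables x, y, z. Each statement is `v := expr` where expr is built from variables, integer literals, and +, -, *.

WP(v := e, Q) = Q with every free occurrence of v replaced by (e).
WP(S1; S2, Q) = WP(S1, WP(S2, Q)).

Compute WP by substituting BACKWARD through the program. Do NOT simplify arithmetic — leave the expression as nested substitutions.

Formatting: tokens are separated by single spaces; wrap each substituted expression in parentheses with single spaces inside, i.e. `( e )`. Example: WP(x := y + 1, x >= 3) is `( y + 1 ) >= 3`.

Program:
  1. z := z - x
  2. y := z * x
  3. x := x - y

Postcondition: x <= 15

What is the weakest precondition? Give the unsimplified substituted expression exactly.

Answer: ( x - ( ( z - x ) * x ) ) <= 15

Derivation:
post: x <= 15
stmt 3: x := x - y  -- replace 1 occurrence(s) of x with (x - y)
  => ( x - y ) <= 15
stmt 2: y := z * x  -- replace 1 occurrence(s) of y with (z * x)
  => ( x - ( z * x ) ) <= 15
stmt 1: z := z - x  -- replace 1 occurrence(s) of z with (z - x)
  => ( x - ( ( z - x ) * x ) ) <= 15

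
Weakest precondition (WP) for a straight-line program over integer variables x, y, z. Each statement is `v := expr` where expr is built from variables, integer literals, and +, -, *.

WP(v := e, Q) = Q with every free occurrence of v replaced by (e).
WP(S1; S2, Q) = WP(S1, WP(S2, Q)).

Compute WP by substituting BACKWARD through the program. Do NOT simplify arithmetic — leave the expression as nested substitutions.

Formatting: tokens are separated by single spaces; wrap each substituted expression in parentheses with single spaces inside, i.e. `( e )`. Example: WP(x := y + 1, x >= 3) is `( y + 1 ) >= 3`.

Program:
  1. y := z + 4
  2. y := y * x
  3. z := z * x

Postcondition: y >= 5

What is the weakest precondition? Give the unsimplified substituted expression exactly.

post: y >= 5
stmt 3: z := z * x  -- replace 0 occurrence(s) of z with (z * x)
  => y >= 5
stmt 2: y := y * x  -- replace 1 occurrence(s) of y with (y * x)
  => ( y * x ) >= 5
stmt 1: y := z + 4  -- replace 1 occurrence(s) of y with (z + 4)
  => ( ( z + 4 ) * x ) >= 5

Answer: ( ( z + 4 ) * x ) >= 5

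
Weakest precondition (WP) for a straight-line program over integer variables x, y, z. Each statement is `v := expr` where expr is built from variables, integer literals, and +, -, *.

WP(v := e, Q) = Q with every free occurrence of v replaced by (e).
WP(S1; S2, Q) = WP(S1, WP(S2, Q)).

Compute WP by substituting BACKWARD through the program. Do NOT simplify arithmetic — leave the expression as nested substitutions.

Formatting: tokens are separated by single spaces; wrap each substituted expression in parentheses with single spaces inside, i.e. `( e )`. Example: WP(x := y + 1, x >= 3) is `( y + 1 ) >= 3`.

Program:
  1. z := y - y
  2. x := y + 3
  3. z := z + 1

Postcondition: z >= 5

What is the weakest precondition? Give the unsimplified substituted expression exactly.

post: z >= 5
stmt 3: z := z + 1  -- replace 1 occurrence(s) of z with (z + 1)
  => ( z + 1 ) >= 5
stmt 2: x := y + 3  -- replace 0 occurrence(s) of x with (y + 3)
  => ( z + 1 ) >= 5
stmt 1: z := y - y  -- replace 1 occurrence(s) of z with (y - y)
  => ( ( y - y ) + 1 ) >= 5

Answer: ( ( y - y ) + 1 ) >= 5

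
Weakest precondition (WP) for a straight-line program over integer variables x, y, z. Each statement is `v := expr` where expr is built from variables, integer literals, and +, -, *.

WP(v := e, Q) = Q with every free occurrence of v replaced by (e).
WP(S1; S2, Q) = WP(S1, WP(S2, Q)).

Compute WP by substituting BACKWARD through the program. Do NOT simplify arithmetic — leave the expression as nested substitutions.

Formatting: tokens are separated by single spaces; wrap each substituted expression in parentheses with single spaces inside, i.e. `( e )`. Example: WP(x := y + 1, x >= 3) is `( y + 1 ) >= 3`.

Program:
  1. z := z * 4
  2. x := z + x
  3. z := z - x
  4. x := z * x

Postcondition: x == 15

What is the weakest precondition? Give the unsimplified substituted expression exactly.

post: x == 15
stmt 4: x := z * x  -- replace 1 occurrence(s) of x with (z * x)
  => ( z * x ) == 15
stmt 3: z := z - x  -- replace 1 occurrence(s) of z with (z - x)
  => ( ( z - x ) * x ) == 15
stmt 2: x := z + x  -- replace 2 occurrence(s) of x with (z + x)
  => ( ( z - ( z + x ) ) * ( z + x ) ) == 15
stmt 1: z := z * 4  -- replace 3 occurrence(s) of z with (z * 4)
  => ( ( ( z * 4 ) - ( ( z * 4 ) + x ) ) * ( ( z * 4 ) + x ) ) == 15

Answer: ( ( ( z * 4 ) - ( ( z * 4 ) + x ) ) * ( ( z * 4 ) + x ) ) == 15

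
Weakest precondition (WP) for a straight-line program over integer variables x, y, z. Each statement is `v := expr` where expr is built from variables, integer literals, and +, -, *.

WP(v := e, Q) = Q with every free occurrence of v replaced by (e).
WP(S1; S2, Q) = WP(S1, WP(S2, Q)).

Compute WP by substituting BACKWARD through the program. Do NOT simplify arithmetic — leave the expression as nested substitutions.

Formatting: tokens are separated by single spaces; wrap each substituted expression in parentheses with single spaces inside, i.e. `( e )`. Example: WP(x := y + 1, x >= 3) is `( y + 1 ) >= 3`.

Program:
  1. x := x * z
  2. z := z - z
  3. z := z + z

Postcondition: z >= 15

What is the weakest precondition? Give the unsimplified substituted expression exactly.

Answer: ( ( z - z ) + ( z - z ) ) >= 15

Derivation:
post: z >= 15
stmt 3: z := z + z  -- replace 1 occurrence(s) of z with (z + z)
  => ( z + z ) >= 15
stmt 2: z := z - z  -- replace 2 occurrence(s) of z with (z - z)
  => ( ( z - z ) + ( z - z ) ) >= 15
stmt 1: x := x * z  -- replace 0 occurrence(s) of x with (x * z)
  => ( ( z - z ) + ( z - z ) ) >= 15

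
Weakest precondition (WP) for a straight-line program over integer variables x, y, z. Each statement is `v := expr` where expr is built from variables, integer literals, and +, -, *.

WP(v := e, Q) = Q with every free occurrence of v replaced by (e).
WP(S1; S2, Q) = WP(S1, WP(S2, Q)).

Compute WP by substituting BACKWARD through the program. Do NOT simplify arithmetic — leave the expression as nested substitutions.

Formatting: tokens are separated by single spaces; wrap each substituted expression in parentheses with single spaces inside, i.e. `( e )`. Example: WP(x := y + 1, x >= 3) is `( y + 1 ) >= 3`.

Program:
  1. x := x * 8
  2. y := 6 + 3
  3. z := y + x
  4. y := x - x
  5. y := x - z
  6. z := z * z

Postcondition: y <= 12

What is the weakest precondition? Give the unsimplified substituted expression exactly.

post: y <= 12
stmt 6: z := z * z  -- replace 0 occurrence(s) of z with (z * z)
  => y <= 12
stmt 5: y := x - z  -- replace 1 occurrence(s) of y with (x - z)
  => ( x - z ) <= 12
stmt 4: y := x - x  -- replace 0 occurrence(s) of y with (x - x)
  => ( x - z ) <= 12
stmt 3: z := y + x  -- replace 1 occurrence(s) of z with (y + x)
  => ( x - ( y + x ) ) <= 12
stmt 2: y := 6 + 3  -- replace 1 occurrence(s) of y with (6 + 3)
  => ( x - ( ( 6 + 3 ) + x ) ) <= 12
stmt 1: x := x * 8  -- replace 2 occurrence(s) of x with (x * 8)
  => ( ( x * 8 ) - ( ( 6 + 3 ) + ( x * 8 ) ) ) <= 12

Answer: ( ( x * 8 ) - ( ( 6 + 3 ) + ( x * 8 ) ) ) <= 12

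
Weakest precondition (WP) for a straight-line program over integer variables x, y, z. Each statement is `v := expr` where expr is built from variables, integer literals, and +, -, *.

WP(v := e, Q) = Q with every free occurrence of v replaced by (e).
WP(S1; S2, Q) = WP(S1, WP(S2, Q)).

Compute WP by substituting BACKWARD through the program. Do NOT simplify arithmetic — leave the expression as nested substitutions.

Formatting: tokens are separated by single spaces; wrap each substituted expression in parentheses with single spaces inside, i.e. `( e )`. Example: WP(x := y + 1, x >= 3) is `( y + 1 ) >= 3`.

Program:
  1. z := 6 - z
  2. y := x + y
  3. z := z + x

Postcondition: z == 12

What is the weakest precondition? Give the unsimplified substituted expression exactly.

Answer: ( ( 6 - z ) + x ) == 12

Derivation:
post: z == 12
stmt 3: z := z + x  -- replace 1 occurrence(s) of z with (z + x)
  => ( z + x ) == 12
stmt 2: y := x + y  -- replace 0 occurrence(s) of y with (x + y)
  => ( z + x ) == 12
stmt 1: z := 6 - z  -- replace 1 occurrence(s) of z with (6 - z)
  => ( ( 6 - z ) + x ) == 12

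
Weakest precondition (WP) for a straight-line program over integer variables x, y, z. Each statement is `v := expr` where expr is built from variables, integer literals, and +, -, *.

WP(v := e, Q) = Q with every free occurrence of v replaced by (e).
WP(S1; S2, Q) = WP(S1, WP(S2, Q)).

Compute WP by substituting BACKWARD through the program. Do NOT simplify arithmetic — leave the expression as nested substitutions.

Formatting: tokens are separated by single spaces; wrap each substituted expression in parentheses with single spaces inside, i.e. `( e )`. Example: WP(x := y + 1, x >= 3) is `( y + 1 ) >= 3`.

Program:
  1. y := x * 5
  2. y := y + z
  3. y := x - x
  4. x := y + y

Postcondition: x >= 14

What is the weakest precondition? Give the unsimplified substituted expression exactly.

post: x >= 14
stmt 4: x := y + y  -- replace 1 occurrence(s) of x with (y + y)
  => ( y + y ) >= 14
stmt 3: y := x - x  -- replace 2 occurrence(s) of y with (x - x)
  => ( ( x - x ) + ( x - x ) ) >= 14
stmt 2: y := y + z  -- replace 0 occurrence(s) of y with (y + z)
  => ( ( x - x ) + ( x - x ) ) >= 14
stmt 1: y := x * 5  -- replace 0 occurrence(s) of y with (x * 5)
  => ( ( x - x ) + ( x - x ) ) >= 14

Answer: ( ( x - x ) + ( x - x ) ) >= 14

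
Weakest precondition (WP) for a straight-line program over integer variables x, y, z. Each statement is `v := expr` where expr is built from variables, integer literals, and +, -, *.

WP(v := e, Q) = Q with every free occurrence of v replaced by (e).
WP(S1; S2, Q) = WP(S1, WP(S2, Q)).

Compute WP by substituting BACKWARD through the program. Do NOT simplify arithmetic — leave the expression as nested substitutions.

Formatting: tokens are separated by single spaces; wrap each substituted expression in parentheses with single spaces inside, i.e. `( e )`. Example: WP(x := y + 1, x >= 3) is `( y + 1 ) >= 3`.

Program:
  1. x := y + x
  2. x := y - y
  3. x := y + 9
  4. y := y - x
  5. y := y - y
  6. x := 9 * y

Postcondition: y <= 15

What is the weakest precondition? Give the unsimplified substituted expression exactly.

Answer: ( ( y - ( y + 9 ) ) - ( y - ( y + 9 ) ) ) <= 15

Derivation:
post: y <= 15
stmt 6: x := 9 * y  -- replace 0 occurrence(s) of x with (9 * y)
  => y <= 15
stmt 5: y := y - y  -- replace 1 occurrence(s) of y with (y - y)
  => ( y - y ) <= 15
stmt 4: y := y - x  -- replace 2 occurrence(s) of y with (y - x)
  => ( ( y - x ) - ( y - x ) ) <= 15
stmt 3: x := y + 9  -- replace 2 occurrence(s) of x with (y + 9)
  => ( ( y - ( y + 9 ) ) - ( y - ( y + 9 ) ) ) <= 15
stmt 2: x := y - y  -- replace 0 occurrence(s) of x with (y - y)
  => ( ( y - ( y + 9 ) ) - ( y - ( y + 9 ) ) ) <= 15
stmt 1: x := y + x  -- replace 0 occurrence(s) of x with (y + x)
  => ( ( y - ( y + 9 ) ) - ( y - ( y + 9 ) ) ) <= 15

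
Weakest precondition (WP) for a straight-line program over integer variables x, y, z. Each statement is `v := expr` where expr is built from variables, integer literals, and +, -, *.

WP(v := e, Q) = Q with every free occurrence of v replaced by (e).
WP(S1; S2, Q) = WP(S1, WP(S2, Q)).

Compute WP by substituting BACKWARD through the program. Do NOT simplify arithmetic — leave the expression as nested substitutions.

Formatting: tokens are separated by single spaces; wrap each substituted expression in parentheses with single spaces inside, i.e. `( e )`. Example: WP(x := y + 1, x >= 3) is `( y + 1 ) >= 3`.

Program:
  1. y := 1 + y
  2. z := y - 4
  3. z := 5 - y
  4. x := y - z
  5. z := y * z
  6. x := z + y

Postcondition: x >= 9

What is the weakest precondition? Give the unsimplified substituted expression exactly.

Answer: ( ( ( 1 + y ) * ( 5 - ( 1 + y ) ) ) + ( 1 + y ) ) >= 9

Derivation:
post: x >= 9
stmt 6: x := z + y  -- replace 1 occurrence(s) of x with (z + y)
  => ( z + y ) >= 9
stmt 5: z := y * z  -- replace 1 occurrence(s) of z with (y * z)
  => ( ( y * z ) + y ) >= 9
stmt 4: x := y - z  -- replace 0 occurrence(s) of x with (y - z)
  => ( ( y * z ) + y ) >= 9
stmt 3: z := 5 - y  -- replace 1 occurrence(s) of z with (5 - y)
  => ( ( y * ( 5 - y ) ) + y ) >= 9
stmt 2: z := y - 4  -- replace 0 occurrence(s) of z with (y - 4)
  => ( ( y * ( 5 - y ) ) + y ) >= 9
stmt 1: y := 1 + y  -- replace 3 occurrence(s) of y with (1 + y)
  => ( ( ( 1 + y ) * ( 5 - ( 1 + y ) ) ) + ( 1 + y ) ) >= 9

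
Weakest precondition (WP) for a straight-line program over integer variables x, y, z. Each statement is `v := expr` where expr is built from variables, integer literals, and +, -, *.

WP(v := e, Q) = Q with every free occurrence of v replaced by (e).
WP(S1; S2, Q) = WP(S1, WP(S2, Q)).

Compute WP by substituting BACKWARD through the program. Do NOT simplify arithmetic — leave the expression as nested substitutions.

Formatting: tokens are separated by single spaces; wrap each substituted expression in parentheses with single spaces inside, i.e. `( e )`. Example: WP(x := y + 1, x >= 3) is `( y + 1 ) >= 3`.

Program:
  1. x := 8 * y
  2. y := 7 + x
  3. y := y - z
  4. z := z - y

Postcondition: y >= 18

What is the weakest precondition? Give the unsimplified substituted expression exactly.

post: y >= 18
stmt 4: z := z - y  -- replace 0 occurrence(s) of z with (z - y)
  => y >= 18
stmt 3: y := y - z  -- replace 1 occurrence(s) of y with (y - z)
  => ( y - z ) >= 18
stmt 2: y := 7 + x  -- replace 1 occurrence(s) of y with (7 + x)
  => ( ( 7 + x ) - z ) >= 18
stmt 1: x := 8 * y  -- replace 1 occurrence(s) of x with (8 * y)
  => ( ( 7 + ( 8 * y ) ) - z ) >= 18

Answer: ( ( 7 + ( 8 * y ) ) - z ) >= 18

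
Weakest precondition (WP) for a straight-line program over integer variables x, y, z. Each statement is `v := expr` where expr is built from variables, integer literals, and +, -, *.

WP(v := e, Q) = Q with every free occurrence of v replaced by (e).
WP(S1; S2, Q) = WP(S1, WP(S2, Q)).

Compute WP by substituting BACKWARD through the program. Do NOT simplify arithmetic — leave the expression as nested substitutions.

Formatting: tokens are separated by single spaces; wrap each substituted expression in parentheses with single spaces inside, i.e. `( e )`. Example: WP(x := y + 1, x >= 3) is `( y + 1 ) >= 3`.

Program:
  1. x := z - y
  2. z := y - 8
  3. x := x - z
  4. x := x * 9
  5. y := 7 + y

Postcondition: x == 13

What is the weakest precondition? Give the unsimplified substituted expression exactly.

Answer: ( ( ( z - y ) - ( y - 8 ) ) * 9 ) == 13

Derivation:
post: x == 13
stmt 5: y := 7 + y  -- replace 0 occurrence(s) of y with (7 + y)
  => x == 13
stmt 4: x := x * 9  -- replace 1 occurrence(s) of x with (x * 9)
  => ( x * 9 ) == 13
stmt 3: x := x - z  -- replace 1 occurrence(s) of x with (x - z)
  => ( ( x - z ) * 9 ) == 13
stmt 2: z := y - 8  -- replace 1 occurrence(s) of z with (y - 8)
  => ( ( x - ( y - 8 ) ) * 9 ) == 13
stmt 1: x := z - y  -- replace 1 occurrence(s) of x with (z - y)
  => ( ( ( z - y ) - ( y - 8 ) ) * 9 ) == 13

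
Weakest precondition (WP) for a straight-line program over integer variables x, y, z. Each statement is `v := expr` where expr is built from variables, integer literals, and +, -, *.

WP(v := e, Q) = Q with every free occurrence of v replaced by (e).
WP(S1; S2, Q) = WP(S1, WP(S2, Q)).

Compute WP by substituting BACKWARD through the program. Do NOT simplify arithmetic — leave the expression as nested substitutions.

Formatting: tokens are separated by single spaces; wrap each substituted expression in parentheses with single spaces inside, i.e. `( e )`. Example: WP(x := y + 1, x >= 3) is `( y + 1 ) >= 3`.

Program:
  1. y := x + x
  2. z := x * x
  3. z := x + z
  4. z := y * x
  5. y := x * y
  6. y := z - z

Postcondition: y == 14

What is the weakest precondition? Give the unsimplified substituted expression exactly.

post: y == 14
stmt 6: y := z - z  -- replace 1 occurrence(s) of y with (z - z)
  => ( z - z ) == 14
stmt 5: y := x * y  -- replace 0 occurrence(s) of y with (x * y)
  => ( z - z ) == 14
stmt 4: z := y * x  -- replace 2 occurrence(s) of z with (y * x)
  => ( ( y * x ) - ( y * x ) ) == 14
stmt 3: z := x + z  -- replace 0 occurrence(s) of z with (x + z)
  => ( ( y * x ) - ( y * x ) ) == 14
stmt 2: z := x * x  -- replace 0 occurrence(s) of z with (x * x)
  => ( ( y * x ) - ( y * x ) ) == 14
stmt 1: y := x + x  -- replace 2 occurrence(s) of y with (x + x)
  => ( ( ( x + x ) * x ) - ( ( x + x ) * x ) ) == 14

Answer: ( ( ( x + x ) * x ) - ( ( x + x ) * x ) ) == 14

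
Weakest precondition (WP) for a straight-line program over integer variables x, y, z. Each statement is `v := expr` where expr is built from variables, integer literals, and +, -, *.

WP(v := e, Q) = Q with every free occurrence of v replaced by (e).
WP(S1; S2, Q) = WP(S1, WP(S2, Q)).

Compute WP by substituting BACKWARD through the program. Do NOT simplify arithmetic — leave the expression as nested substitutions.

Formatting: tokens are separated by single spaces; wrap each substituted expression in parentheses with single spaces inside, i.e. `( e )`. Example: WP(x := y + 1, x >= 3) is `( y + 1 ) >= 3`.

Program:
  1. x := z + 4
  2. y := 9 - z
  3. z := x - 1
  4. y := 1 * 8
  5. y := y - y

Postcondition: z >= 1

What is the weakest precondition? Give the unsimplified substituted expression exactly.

post: z >= 1
stmt 5: y := y - y  -- replace 0 occurrence(s) of y with (y - y)
  => z >= 1
stmt 4: y := 1 * 8  -- replace 0 occurrence(s) of y with (1 * 8)
  => z >= 1
stmt 3: z := x - 1  -- replace 1 occurrence(s) of z with (x - 1)
  => ( x - 1 ) >= 1
stmt 2: y := 9 - z  -- replace 0 occurrence(s) of y with (9 - z)
  => ( x - 1 ) >= 1
stmt 1: x := z + 4  -- replace 1 occurrence(s) of x with (z + 4)
  => ( ( z + 4 ) - 1 ) >= 1

Answer: ( ( z + 4 ) - 1 ) >= 1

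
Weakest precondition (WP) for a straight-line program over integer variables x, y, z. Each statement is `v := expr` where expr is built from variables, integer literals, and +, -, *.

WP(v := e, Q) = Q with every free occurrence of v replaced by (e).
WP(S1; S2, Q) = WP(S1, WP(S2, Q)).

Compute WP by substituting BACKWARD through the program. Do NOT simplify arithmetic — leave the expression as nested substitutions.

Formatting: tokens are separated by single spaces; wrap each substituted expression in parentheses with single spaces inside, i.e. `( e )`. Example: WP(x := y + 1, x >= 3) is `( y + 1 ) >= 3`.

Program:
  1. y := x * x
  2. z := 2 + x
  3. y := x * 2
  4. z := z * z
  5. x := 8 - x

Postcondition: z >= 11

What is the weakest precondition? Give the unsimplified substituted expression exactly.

post: z >= 11
stmt 5: x := 8 - x  -- replace 0 occurrence(s) of x with (8 - x)
  => z >= 11
stmt 4: z := z * z  -- replace 1 occurrence(s) of z with (z * z)
  => ( z * z ) >= 11
stmt 3: y := x * 2  -- replace 0 occurrence(s) of y with (x * 2)
  => ( z * z ) >= 11
stmt 2: z := 2 + x  -- replace 2 occurrence(s) of z with (2 + x)
  => ( ( 2 + x ) * ( 2 + x ) ) >= 11
stmt 1: y := x * x  -- replace 0 occurrence(s) of y with (x * x)
  => ( ( 2 + x ) * ( 2 + x ) ) >= 11

Answer: ( ( 2 + x ) * ( 2 + x ) ) >= 11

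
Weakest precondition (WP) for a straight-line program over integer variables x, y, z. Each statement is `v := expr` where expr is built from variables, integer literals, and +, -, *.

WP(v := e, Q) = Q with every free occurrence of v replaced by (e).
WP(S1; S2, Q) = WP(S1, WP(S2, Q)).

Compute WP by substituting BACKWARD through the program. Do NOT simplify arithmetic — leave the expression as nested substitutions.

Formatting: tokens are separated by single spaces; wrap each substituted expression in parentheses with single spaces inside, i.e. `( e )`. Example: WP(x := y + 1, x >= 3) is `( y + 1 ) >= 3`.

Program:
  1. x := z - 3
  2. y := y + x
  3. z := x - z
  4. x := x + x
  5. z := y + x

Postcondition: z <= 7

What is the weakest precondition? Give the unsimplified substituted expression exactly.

Answer: ( ( y + ( z - 3 ) ) + ( ( z - 3 ) + ( z - 3 ) ) ) <= 7

Derivation:
post: z <= 7
stmt 5: z := y + x  -- replace 1 occurrence(s) of z with (y + x)
  => ( y + x ) <= 7
stmt 4: x := x + x  -- replace 1 occurrence(s) of x with (x + x)
  => ( y + ( x + x ) ) <= 7
stmt 3: z := x - z  -- replace 0 occurrence(s) of z with (x - z)
  => ( y + ( x + x ) ) <= 7
stmt 2: y := y + x  -- replace 1 occurrence(s) of y with (y + x)
  => ( ( y + x ) + ( x + x ) ) <= 7
stmt 1: x := z - 3  -- replace 3 occurrence(s) of x with (z - 3)
  => ( ( y + ( z - 3 ) ) + ( ( z - 3 ) + ( z - 3 ) ) ) <= 7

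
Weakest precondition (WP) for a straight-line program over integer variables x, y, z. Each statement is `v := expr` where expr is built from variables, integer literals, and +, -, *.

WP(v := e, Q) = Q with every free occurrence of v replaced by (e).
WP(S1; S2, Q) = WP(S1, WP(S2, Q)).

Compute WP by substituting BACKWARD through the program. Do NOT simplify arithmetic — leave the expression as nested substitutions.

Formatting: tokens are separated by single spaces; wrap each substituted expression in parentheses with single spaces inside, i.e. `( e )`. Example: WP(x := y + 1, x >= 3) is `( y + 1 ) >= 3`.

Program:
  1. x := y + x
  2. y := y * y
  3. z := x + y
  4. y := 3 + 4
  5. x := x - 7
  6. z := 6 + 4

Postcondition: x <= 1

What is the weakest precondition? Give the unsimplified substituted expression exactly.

post: x <= 1
stmt 6: z := 6 + 4  -- replace 0 occurrence(s) of z with (6 + 4)
  => x <= 1
stmt 5: x := x - 7  -- replace 1 occurrence(s) of x with (x - 7)
  => ( x - 7 ) <= 1
stmt 4: y := 3 + 4  -- replace 0 occurrence(s) of y with (3 + 4)
  => ( x - 7 ) <= 1
stmt 3: z := x + y  -- replace 0 occurrence(s) of z with (x + y)
  => ( x - 7 ) <= 1
stmt 2: y := y * y  -- replace 0 occurrence(s) of y with (y * y)
  => ( x - 7 ) <= 1
stmt 1: x := y + x  -- replace 1 occurrence(s) of x with (y + x)
  => ( ( y + x ) - 7 ) <= 1

Answer: ( ( y + x ) - 7 ) <= 1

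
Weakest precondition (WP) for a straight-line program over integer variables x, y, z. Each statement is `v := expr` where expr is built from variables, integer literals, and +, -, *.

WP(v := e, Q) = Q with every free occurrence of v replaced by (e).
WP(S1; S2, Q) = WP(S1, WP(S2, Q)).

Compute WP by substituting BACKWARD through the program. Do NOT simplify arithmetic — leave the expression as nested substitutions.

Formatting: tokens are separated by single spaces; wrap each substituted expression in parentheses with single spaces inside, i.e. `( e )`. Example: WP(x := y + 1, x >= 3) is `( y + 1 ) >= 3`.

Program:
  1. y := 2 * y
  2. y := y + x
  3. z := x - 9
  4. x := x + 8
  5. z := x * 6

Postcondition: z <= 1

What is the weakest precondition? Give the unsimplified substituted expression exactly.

Answer: ( ( x + 8 ) * 6 ) <= 1

Derivation:
post: z <= 1
stmt 5: z := x * 6  -- replace 1 occurrence(s) of z with (x * 6)
  => ( x * 6 ) <= 1
stmt 4: x := x + 8  -- replace 1 occurrence(s) of x with (x + 8)
  => ( ( x + 8 ) * 6 ) <= 1
stmt 3: z := x - 9  -- replace 0 occurrence(s) of z with (x - 9)
  => ( ( x + 8 ) * 6 ) <= 1
stmt 2: y := y + x  -- replace 0 occurrence(s) of y with (y + x)
  => ( ( x + 8 ) * 6 ) <= 1
stmt 1: y := 2 * y  -- replace 0 occurrence(s) of y with (2 * y)
  => ( ( x + 8 ) * 6 ) <= 1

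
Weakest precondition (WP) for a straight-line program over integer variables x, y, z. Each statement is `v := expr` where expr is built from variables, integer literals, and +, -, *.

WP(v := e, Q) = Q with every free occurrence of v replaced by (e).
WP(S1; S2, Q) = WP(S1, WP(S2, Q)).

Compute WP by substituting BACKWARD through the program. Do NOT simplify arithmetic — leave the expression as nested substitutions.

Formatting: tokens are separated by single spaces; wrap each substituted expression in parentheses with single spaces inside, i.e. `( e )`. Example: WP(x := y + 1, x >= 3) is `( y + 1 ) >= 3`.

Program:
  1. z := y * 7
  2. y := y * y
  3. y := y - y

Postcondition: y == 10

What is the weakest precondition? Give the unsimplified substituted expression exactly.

Answer: ( ( y * y ) - ( y * y ) ) == 10

Derivation:
post: y == 10
stmt 3: y := y - y  -- replace 1 occurrence(s) of y with (y - y)
  => ( y - y ) == 10
stmt 2: y := y * y  -- replace 2 occurrence(s) of y with (y * y)
  => ( ( y * y ) - ( y * y ) ) == 10
stmt 1: z := y * 7  -- replace 0 occurrence(s) of z with (y * 7)
  => ( ( y * y ) - ( y * y ) ) == 10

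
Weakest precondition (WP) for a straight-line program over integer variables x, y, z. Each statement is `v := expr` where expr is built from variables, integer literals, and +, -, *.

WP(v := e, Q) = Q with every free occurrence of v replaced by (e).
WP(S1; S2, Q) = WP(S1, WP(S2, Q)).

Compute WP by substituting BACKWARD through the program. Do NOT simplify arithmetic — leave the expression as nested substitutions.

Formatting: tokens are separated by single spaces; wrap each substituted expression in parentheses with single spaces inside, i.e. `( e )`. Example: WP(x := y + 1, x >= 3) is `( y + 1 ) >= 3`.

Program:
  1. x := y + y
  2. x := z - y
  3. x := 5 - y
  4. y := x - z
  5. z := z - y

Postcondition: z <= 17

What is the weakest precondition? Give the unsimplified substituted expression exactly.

post: z <= 17
stmt 5: z := z - y  -- replace 1 occurrence(s) of z with (z - y)
  => ( z - y ) <= 17
stmt 4: y := x - z  -- replace 1 occurrence(s) of y with (x - z)
  => ( z - ( x - z ) ) <= 17
stmt 3: x := 5 - y  -- replace 1 occurrence(s) of x with (5 - y)
  => ( z - ( ( 5 - y ) - z ) ) <= 17
stmt 2: x := z - y  -- replace 0 occurrence(s) of x with (z - y)
  => ( z - ( ( 5 - y ) - z ) ) <= 17
stmt 1: x := y + y  -- replace 0 occurrence(s) of x with (y + y)
  => ( z - ( ( 5 - y ) - z ) ) <= 17

Answer: ( z - ( ( 5 - y ) - z ) ) <= 17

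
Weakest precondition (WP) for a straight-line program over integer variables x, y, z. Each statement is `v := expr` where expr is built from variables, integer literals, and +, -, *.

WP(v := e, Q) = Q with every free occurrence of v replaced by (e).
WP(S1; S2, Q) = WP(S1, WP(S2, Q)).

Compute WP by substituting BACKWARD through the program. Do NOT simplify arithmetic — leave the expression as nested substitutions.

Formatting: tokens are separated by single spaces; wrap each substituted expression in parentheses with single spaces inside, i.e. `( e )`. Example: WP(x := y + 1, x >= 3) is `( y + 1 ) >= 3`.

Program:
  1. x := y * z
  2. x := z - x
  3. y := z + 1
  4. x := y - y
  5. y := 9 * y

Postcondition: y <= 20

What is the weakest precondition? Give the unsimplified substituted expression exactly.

Answer: ( 9 * ( z + 1 ) ) <= 20

Derivation:
post: y <= 20
stmt 5: y := 9 * y  -- replace 1 occurrence(s) of y with (9 * y)
  => ( 9 * y ) <= 20
stmt 4: x := y - y  -- replace 0 occurrence(s) of x with (y - y)
  => ( 9 * y ) <= 20
stmt 3: y := z + 1  -- replace 1 occurrence(s) of y with (z + 1)
  => ( 9 * ( z + 1 ) ) <= 20
stmt 2: x := z - x  -- replace 0 occurrence(s) of x with (z - x)
  => ( 9 * ( z + 1 ) ) <= 20
stmt 1: x := y * z  -- replace 0 occurrence(s) of x with (y * z)
  => ( 9 * ( z + 1 ) ) <= 20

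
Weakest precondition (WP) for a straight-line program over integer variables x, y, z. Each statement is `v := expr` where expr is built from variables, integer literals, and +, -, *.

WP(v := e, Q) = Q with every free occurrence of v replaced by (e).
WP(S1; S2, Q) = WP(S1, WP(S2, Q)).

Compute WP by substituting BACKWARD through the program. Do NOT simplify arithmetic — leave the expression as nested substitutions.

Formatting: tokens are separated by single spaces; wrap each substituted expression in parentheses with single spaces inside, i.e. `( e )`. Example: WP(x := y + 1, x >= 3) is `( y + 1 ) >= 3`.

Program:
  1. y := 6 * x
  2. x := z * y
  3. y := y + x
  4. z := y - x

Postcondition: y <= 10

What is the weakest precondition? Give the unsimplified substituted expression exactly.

Answer: ( ( 6 * x ) + ( z * ( 6 * x ) ) ) <= 10

Derivation:
post: y <= 10
stmt 4: z := y - x  -- replace 0 occurrence(s) of z with (y - x)
  => y <= 10
stmt 3: y := y + x  -- replace 1 occurrence(s) of y with (y + x)
  => ( y + x ) <= 10
stmt 2: x := z * y  -- replace 1 occurrence(s) of x with (z * y)
  => ( y + ( z * y ) ) <= 10
stmt 1: y := 6 * x  -- replace 2 occurrence(s) of y with (6 * x)
  => ( ( 6 * x ) + ( z * ( 6 * x ) ) ) <= 10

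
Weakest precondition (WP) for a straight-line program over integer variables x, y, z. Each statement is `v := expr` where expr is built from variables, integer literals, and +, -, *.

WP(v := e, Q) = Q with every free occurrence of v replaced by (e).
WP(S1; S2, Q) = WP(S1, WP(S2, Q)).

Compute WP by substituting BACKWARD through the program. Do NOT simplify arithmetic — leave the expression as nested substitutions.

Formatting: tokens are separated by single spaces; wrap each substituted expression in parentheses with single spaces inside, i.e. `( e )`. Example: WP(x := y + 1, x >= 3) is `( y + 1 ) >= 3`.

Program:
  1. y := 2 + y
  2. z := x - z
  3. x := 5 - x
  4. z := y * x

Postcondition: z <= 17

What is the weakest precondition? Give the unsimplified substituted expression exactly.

Answer: ( ( 2 + y ) * ( 5 - x ) ) <= 17

Derivation:
post: z <= 17
stmt 4: z := y * x  -- replace 1 occurrence(s) of z with (y * x)
  => ( y * x ) <= 17
stmt 3: x := 5 - x  -- replace 1 occurrence(s) of x with (5 - x)
  => ( y * ( 5 - x ) ) <= 17
stmt 2: z := x - z  -- replace 0 occurrence(s) of z with (x - z)
  => ( y * ( 5 - x ) ) <= 17
stmt 1: y := 2 + y  -- replace 1 occurrence(s) of y with (2 + y)
  => ( ( 2 + y ) * ( 5 - x ) ) <= 17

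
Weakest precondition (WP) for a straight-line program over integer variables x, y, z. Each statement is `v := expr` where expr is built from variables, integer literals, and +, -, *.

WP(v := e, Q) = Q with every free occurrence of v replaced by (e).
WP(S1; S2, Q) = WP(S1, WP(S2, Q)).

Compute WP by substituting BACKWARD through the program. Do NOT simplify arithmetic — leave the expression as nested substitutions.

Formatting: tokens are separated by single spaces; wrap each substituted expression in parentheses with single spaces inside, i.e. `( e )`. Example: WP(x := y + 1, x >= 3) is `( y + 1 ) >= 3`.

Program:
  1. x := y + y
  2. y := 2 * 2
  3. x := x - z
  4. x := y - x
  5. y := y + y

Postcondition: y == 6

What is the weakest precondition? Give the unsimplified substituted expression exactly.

post: y == 6
stmt 5: y := y + y  -- replace 1 occurrence(s) of y with (y + y)
  => ( y + y ) == 6
stmt 4: x := y - x  -- replace 0 occurrence(s) of x with (y - x)
  => ( y + y ) == 6
stmt 3: x := x - z  -- replace 0 occurrence(s) of x with (x - z)
  => ( y + y ) == 6
stmt 2: y := 2 * 2  -- replace 2 occurrence(s) of y with (2 * 2)
  => ( ( 2 * 2 ) + ( 2 * 2 ) ) == 6
stmt 1: x := y + y  -- replace 0 occurrence(s) of x with (y + y)
  => ( ( 2 * 2 ) + ( 2 * 2 ) ) == 6

Answer: ( ( 2 * 2 ) + ( 2 * 2 ) ) == 6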